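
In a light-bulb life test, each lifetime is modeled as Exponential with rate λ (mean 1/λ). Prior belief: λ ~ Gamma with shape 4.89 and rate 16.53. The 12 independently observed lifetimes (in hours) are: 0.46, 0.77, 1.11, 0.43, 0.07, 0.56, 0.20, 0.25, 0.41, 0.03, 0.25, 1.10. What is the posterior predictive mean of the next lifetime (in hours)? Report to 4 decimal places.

With a Gamma(shape α, rate β) prior on the exponential rate λ, the posterior after n observations with total T = Σxᵢ is Gamma(α+n, β+T).
Sum of observations T = 5.64 hours; n = 12.
Posterior: Gamma(4.89+12, 16.53+5.64) = Gamma(16.89, 22.17).
The predictive distribution for the next observation is Lomax; its mean is β/(α−1) = 22.17/15.89 = 1.3952.

1.3952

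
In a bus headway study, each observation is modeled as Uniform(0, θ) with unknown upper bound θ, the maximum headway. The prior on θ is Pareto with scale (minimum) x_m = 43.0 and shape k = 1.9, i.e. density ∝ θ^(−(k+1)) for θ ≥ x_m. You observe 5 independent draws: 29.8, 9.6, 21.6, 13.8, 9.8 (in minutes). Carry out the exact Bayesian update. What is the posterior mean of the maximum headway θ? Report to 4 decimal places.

50.2881

A Pareto(scale x_m, shape k) prior on the upper bound θ of Uniform(0, θ) is conjugate: posterior is Pareto(max(x_m, max xᵢ), k + n).
Sample maximum = 29.8; prior scale x_m = 43.0 → posterior scale = max = 43.0.
Posterior shape = 1.9 + 5 = 6.9.
E[θ|data] = k·x_m/(k−1) = 6.9·43.0/5.9 = 50.2881.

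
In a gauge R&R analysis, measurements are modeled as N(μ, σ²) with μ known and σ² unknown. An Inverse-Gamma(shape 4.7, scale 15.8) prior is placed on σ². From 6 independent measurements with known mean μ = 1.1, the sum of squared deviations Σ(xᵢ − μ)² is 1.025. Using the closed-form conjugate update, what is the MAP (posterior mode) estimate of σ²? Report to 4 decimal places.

With known mean μ and an Inverse-Gamma(α, β) prior on σ², the Normal likelihood is conjugate: posterior is Inv-Gamma(α + n/2, β + Σ(xᵢ−μ)²/2).
Posterior: Inv-Gamma(4.7 + 6/2, 15.8 + 1.025/2) = Inv-Gamma(7.70, 16.3125).
Mode = β/(α+1) = 16.3125/8.70 = 1.8750.

1.8750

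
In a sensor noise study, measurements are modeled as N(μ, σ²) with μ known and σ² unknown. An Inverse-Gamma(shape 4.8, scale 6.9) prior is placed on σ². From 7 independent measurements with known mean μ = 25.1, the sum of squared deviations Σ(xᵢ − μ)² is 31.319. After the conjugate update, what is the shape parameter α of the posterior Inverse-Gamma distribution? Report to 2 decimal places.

8.30

With known mean μ and an Inverse-Gamma(α, β) prior on σ², the Normal likelihood is conjugate: posterior is Inv-Gamma(α + n/2, β + Σ(xᵢ−μ)²/2).
Posterior: Inv-Gamma(4.8 + 7/2, 6.9 + 31.319/2) = Inv-Gamma(8.30, 22.5595).
Posterior α = 8.30.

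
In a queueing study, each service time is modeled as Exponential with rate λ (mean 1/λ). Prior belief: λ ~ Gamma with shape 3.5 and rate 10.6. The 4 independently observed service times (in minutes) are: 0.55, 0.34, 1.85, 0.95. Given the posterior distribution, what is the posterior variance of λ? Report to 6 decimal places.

With a Gamma(shape α, rate β) prior on the exponential rate λ, the posterior after n observations with total T = Σxᵢ is Gamma(α+n, β+T).
Sum of observations T = 3.69 minutes; n = 4.
Posterior: Gamma(3.5+4, 10.6+3.69) = Gamma(7.5, 14.29).
Var = α/β² = 0.036728.

0.036728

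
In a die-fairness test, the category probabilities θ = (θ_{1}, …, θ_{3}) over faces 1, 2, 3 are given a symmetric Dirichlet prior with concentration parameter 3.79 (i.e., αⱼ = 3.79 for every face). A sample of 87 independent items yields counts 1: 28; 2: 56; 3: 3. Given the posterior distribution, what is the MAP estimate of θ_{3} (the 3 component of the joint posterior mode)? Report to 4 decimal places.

0.0607

The Dirichlet prior is conjugate to the Multinomial likelihood: each posterior αⱼ = prior αⱼ + observed count nⱼ.
Posterior concentration: (31.79, 59.79, 6.79), total = 98.37.
Joint mode component: (α_{3}−1)/(Σα−K) = 5.79/95.37 = 0.0607.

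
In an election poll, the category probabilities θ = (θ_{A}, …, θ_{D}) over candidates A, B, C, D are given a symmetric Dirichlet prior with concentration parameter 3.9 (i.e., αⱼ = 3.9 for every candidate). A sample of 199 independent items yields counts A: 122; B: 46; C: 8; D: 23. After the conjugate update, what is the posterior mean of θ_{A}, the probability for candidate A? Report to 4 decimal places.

0.5867

The Dirichlet prior is conjugate to the Multinomial likelihood: each posterior αⱼ = prior αⱼ + observed count nⱼ.
Posterior concentration: (125.9, 49.9, 11.9, 26.9), total = 214.6.
E[θ_{A}|data] = α_{A}/Σα = 125.9/214.6 = 0.5867.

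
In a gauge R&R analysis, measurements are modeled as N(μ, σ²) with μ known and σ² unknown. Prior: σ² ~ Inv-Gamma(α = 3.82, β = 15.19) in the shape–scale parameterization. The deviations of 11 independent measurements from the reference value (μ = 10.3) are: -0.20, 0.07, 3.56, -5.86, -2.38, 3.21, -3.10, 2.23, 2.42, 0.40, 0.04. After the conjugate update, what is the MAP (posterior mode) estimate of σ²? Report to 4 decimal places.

5.5236

With known mean μ and an Inverse-Gamma(α, β) prior on σ², the Normal likelihood is conjugate: posterior is Inv-Gamma(α + n/2, β + Σ(xᵢ−μ)²/2).
Σ(xᵢ−μ)² = (-0.20)² + (0.07)² + (3.56)² + (-5.86)² + (-2.38)² + (3.21)² + (-3.10)² + (2.23)² + (2.42)² + (0.40)² + (0.04)² = 83.6275.
Posterior: Inv-Gamma(3.82 + 11/2, 15.19 + 83.6275/2) = Inv-Gamma(9.32, 57.00375).
Mode = β/(α+1) = 57.00375/10.32 = 5.5236.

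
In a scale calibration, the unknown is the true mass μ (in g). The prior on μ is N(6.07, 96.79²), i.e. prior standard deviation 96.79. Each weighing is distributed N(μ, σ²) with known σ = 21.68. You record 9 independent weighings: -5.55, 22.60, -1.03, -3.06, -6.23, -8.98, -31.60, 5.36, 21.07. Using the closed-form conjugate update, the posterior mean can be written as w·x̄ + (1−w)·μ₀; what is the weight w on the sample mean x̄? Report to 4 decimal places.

For Normal data with known variance σ², a Normal(μ₀, σ₀²) prior on μ is conjugate. Posterior precision = 1/σ₀² + n/σ²; posterior mean is the precision-weighted average of μ₀ and x̄.
σ₀² = 96.79² = 9368.3041, σ² = 21.68² = 470.0224. Prior precision 1/σ₀² = 1/9368.3041; data precision n/σ² = 9/470.0224.
w = (n/σ²)/(1/σ₀² + n/σ²) = n·σ₀²/(σ² + n·σ₀²) = 9·9368.3041/(470.0224 + 9·9368.3041) = 84314.7369/84784.7593 = 0.9945.

0.9945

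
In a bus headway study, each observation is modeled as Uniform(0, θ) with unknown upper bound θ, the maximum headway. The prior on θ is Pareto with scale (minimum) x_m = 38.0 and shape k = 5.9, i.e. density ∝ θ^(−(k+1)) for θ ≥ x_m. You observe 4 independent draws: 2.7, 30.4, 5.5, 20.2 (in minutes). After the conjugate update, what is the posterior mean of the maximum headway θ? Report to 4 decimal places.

42.2697

A Pareto(scale x_m, shape k) prior on the upper bound θ of Uniform(0, θ) is conjugate: posterior is Pareto(max(x_m, max xᵢ), k + n).
Sample maximum = 30.4; prior scale x_m = 38.0 → posterior scale = max = 38.0.
Posterior shape = 5.9 + 4 = 9.9.
E[θ|data] = k·x_m/(k−1) = 9.9·38.0/8.9 = 42.2697.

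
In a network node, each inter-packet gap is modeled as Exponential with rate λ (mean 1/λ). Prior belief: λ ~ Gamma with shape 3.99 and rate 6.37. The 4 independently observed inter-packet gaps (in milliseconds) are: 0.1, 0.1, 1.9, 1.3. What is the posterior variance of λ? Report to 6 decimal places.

0.083706

With a Gamma(shape α, rate β) prior on the exponential rate λ, the posterior after n observations with total T = Σxᵢ is Gamma(α+n, β+T).
Sum of observations T = 3.4 milliseconds; n = 4.
Posterior: Gamma(3.99+4, 6.37+3.4) = Gamma(7.99, 9.77).
Var = α/β² = 0.083706.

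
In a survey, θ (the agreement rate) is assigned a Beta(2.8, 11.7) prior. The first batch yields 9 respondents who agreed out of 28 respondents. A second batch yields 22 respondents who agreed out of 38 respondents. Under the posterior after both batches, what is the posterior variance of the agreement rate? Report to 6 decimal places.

0.002989

The Beta prior is conjugate to a Binomial/Bernoulli likelihood; the update adds successes to α and failures to β.
After batch 1: Beta(2.8+9, 11.7+19) = Beta(11.8, 30.7).
After batch 2: Beta(11.8+22, 30.7+16) = Beta(33.8, 46.7).
Var = αβ/((α+β)²(α+β+1)) = 33.8·46.7/(80.5²·81.5) = 0.002989.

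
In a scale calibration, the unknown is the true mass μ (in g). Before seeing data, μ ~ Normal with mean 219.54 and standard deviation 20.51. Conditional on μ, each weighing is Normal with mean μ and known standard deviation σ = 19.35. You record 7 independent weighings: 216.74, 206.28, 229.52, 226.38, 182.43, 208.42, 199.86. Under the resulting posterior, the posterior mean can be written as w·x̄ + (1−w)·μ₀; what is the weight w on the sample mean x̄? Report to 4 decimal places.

For Normal data with known variance σ², a Normal(μ₀, σ₀²) prior on μ is conjugate. Posterior precision = 1/σ₀² + n/σ²; posterior mean is the precision-weighted average of μ₀ and x̄.
σ₀² = 20.51² = 420.6601, σ² = 19.35² = 374.4225. Prior precision 1/σ₀² = 1/420.6601; data precision n/σ² = 7/374.4225.
w = (n/σ²)/(1/σ₀² + n/σ²) = n·σ₀²/(σ² + n·σ₀²) = 7·420.6601/(374.4225 + 7·420.6601) = 2944.6207/3319.0432 = 0.8872.

0.8872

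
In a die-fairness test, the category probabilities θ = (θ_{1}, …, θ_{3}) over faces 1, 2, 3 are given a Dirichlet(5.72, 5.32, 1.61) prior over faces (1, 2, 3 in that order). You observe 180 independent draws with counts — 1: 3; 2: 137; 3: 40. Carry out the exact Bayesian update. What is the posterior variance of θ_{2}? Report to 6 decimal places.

The Dirichlet prior is conjugate to the Multinomial likelihood: each posterior αⱼ = prior αⱼ + observed count nⱼ.
Posterior concentration: (8.72, 142.32, 41.61), total = 192.65.
Var[θ_j] = α_j(Σα−α_j)/((Σα)²(Σα+1)) = 142.32·50.33/(192.65²·193.65) = 0.000997.

0.000997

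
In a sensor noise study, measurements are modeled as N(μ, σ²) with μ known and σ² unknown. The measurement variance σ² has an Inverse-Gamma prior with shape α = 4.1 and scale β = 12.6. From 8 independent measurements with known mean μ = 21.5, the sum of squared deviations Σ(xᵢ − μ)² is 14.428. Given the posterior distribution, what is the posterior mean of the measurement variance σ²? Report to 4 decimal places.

2.7907

With known mean μ and an Inverse-Gamma(α, β) prior on σ², the Normal likelihood is conjugate: posterior is Inv-Gamma(α + n/2, β + Σ(xᵢ−μ)²/2).
Posterior: Inv-Gamma(4.1 + 8/2, 12.6 + 14.428/2) = Inv-Gamma(8.10, 19.8140).
E[σ²|data] = β/(α−1) = 19.8140/7.10 = 2.7907.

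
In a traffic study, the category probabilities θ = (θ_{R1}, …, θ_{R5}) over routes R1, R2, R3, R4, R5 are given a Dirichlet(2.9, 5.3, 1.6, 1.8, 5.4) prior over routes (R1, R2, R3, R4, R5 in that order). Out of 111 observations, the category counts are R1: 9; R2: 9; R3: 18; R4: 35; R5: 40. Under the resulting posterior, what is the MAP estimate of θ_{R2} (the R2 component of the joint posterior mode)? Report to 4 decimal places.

The Dirichlet prior is conjugate to the Multinomial likelihood: each posterior αⱼ = prior αⱼ + observed count nⱼ.
Posterior concentration: (11.9, 14.3, 19.6, 36.8, 45.4), total = 128.0.
Joint mode component: (α_{R2}−1)/(Σα−K) = 13.3/123.0 = 0.1081.

0.1081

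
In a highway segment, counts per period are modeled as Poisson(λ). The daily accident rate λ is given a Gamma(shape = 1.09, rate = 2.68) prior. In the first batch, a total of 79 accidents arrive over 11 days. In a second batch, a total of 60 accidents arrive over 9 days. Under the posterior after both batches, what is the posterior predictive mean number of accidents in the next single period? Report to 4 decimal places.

With a Gamma(shape α, rate β) prior, the Poisson likelihood is conjugate: the posterior is Gamma(α + ΣXᵢ, β + n).
After batch 1: Gamma(α+S, β+n) = Gamma(1.09+79, 2.68+11) = Gamma(80.09, 13.68).
After batch 2: Gamma(α+S, β+n) = Gamma(80.09+60, 13.68+9) = Gamma(140.09, 22.68).
The predictive distribution for one future period is NegBinom with mean α/β = 6.1768.

6.1768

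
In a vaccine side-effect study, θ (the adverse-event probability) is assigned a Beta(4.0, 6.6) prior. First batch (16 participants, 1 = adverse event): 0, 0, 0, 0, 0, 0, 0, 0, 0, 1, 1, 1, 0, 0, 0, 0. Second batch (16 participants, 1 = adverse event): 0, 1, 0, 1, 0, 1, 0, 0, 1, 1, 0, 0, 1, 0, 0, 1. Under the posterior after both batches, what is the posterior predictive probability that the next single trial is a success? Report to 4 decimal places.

0.3286

The Beta prior is conjugate to a Binomial/Bernoulli likelihood; the update adds successes to α and failures to β.
After batch 1: Beta(4.0+3, 6.6+13) = Beta(7.0, 19.6).
After batch 2: Beta(7.0+7, 19.6+9) = Beta(14.0, 28.6).
For a single future Bernoulli trial, P(success | data) = α/(α+β) = 0.3286.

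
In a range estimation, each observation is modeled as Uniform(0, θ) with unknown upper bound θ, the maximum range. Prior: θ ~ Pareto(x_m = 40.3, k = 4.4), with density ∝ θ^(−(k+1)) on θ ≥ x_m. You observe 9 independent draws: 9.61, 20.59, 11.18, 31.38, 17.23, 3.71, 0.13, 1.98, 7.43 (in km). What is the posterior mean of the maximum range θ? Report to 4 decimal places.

43.5500

A Pareto(scale x_m, shape k) prior on the upper bound θ of Uniform(0, θ) is conjugate: posterior is Pareto(max(x_m, max xᵢ), k + n).
Sample maximum = 31.38; prior scale x_m = 40.3 → posterior scale = max = 40.30.
Posterior shape = 4.4 + 9 = 13.4.
E[θ|data] = k·x_m/(k−1) = 13.4·40.30/12.4 = 43.5500.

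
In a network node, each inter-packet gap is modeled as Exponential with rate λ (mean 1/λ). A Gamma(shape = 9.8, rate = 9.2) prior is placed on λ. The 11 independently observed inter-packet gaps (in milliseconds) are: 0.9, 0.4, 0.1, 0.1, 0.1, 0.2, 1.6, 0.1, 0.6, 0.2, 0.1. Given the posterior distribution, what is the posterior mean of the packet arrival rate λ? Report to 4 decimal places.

1.5294

With a Gamma(shape α, rate β) prior on the exponential rate λ, the posterior after n observations with total T = Σxᵢ is Gamma(α+n, β+T).
Sum of observations T = 4.4 milliseconds; n = 11.
Posterior: Gamma(9.8+11, 9.2+4.4) = Gamma(20.8, 13.6).
Posterior mean of λ = α/β = 20.8/13.6 = 1.5294.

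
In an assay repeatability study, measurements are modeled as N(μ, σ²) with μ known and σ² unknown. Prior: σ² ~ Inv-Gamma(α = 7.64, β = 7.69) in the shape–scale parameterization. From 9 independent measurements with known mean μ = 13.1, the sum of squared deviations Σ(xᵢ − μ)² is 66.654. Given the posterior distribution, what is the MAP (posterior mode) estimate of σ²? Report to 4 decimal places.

With known mean μ and an Inverse-Gamma(α, β) prior on σ², the Normal likelihood is conjugate: posterior is Inv-Gamma(α + n/2, β + Σ(xᵢ−μ)²/2).
Posterior: Inv-Gamma(7.64 + 9/2, 7.69 + 66.654/2) = Inv-Gamma(12.14, 41.0170).
Mode = β/(α+1) = 41.0170/13.14 = 3.1215.

3.1215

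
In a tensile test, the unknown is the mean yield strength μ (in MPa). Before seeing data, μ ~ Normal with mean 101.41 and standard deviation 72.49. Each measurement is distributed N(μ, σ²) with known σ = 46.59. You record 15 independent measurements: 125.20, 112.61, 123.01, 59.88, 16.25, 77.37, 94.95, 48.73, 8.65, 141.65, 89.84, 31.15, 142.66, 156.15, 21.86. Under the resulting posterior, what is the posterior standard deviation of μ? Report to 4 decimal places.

For Normal data with known variance σ², a Normal(μ₀, σ₀²) prior on μ is conjugate. Posterior precision = 1/σ₀² + n/σ²; posterior mean is the precision-weighted average of μ₀ and x̄.
σ₀² = 72.49² = 5254.8001, σ² = 46.59² = 2170.6281; σ² + n·σ₀² = 2170.6281 + 15·5254.8001 = 80992.6296.
Posterior precision = 1/σ₀² + n/σ² = 1/5254.8001 + 15/2170.6281 = (σ² + n·σ₀²)/(σ₀²σ²) = 80992.6296/(5254.8001·2170.6281); posterior variance σₙ² = σ₀²σ²/(σ² + n·σ₀²) = 5254.8001·2170.6281/80992.6296 = 140.830305.
Posterior SD = √σₙ² = √(5254.8001·2170.6281/80992.6296) = 11.8672.

11.8672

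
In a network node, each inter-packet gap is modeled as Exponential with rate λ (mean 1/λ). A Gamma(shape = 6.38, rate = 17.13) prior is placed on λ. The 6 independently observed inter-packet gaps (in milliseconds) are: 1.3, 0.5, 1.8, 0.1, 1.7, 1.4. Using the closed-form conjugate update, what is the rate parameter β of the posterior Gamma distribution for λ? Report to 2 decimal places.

With a Gamma(shape α, rate β) prior on the exponential rate λ, the posterior after n observations with total T = Σxᵢ is Gamma(α+n, β+T).
Sum of observations T = 6.8 milliseconds; n = 6.
Posterior: Gamma(6.38+6, 17.13+6.8) = Gamma(12.38, 23.93).
Posterior β = 23.93.

23.93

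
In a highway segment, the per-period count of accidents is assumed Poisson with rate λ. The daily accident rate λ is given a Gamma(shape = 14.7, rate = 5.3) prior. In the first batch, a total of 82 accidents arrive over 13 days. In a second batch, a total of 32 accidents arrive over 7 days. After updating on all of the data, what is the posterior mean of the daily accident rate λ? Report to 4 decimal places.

5.0870

With a Gamma(shape α, rate β) prior, the Poisson likelihood is conjugate: the posterior is Gamma(α + ΣXᵢ, β + n).
After batch 1: Gamma(α+S, β+n) = Gamma(14.7+82, 5.3+13) = Gamma(96.7, 18.3).
After batch 2: Gamma(α+S, β+n) = Gamma(96.7+32, 18.3+7) = Gamma(128.7, 25.3).
Posterior mean = α/β = 128.7/25.3 = 5.0870.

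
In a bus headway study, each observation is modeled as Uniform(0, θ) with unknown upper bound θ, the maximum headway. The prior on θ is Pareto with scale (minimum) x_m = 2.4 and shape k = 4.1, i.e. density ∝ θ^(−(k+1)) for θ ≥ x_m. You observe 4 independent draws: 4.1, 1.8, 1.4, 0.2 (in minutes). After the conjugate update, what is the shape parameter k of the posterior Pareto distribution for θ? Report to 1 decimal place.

A Pareto(scale x_m, shape k) prior on the upper bound θ of Uniform(0, θ) is conjugate: posterior is Pareto(max(x_m, max xᵢ), k + n).
Sample maximum = 4.1; prior scale x_m = 2.4 → posterior scale = max = 4.1.
Posterior shape = 4.1 + 4 = 8.1.
Posterior shape k = 8.1.

8.1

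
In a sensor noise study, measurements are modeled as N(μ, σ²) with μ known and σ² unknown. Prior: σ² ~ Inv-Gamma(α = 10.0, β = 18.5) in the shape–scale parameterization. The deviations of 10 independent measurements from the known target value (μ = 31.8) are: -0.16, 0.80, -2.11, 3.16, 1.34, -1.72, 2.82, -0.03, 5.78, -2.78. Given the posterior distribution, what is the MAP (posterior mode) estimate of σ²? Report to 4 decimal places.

With known mean μ and an Inverse-Gamma(α, β) prior on σ², the Normal likelihood is conjugate: posterior is Inv-Gamma(α + n/2, β + Σ(xᵢ−μ)²/2).
Σ(xᵢ−μ)² = (-0.16)² + (0.80)² + (-2.11)² + (3.16)² + (1.34)² + (-1.72)² + (2.82)² + (-0.03)² + (5.78)² + (-2.78)² = 68.9474.
Posterior: Inv-Gamma(10.0 + 10/2, 18.5 + 68.9474/2) = Inv-Gamma(15.00, 52.97370).
Mode = β/(α+1) = 52.97370/16.00 = 3.3109.

3.3109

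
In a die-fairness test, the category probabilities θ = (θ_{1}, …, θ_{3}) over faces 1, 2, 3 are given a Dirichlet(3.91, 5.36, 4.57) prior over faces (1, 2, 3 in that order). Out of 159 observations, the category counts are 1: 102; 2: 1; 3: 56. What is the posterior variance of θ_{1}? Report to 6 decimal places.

0.001365

The Dirichlet prior is conjugate to the Multinomial likelihood: each posterior αⱼ = prior αⱼ + observed count nⱼ.
Posterior concentration: (105.91, 6.36, 60.57), total = 172.84.
Var[θ_j] = α_j(Σα−α_j)/((Σα)²(Σα+1)) = 105.91·66.93/(172.84²·173.84) = 0.001365.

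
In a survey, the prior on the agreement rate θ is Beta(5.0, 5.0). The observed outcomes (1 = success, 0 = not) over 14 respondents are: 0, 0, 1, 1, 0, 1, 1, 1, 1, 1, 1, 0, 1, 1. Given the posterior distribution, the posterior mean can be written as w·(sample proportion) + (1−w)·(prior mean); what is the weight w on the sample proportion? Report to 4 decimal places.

0.5833

The Beta prior is conjugate to a Binomial/Bernoulli likelihood; the update adds successes to α and failures to β.
Posterior mean = (α₀+k)/(α₀+β₀+n) = [n/(α₀+β₀+n)]·(k/n) + [(α₀+β₀)/(α₀+β₀+n)]·α₀/(α₀+β₀), so only n and the prior enter the weight.
The weight on the data is w = n/(α₀+β₀+n) = 14/(5.0+5.0+14) = 14/24.0 = 0.5833.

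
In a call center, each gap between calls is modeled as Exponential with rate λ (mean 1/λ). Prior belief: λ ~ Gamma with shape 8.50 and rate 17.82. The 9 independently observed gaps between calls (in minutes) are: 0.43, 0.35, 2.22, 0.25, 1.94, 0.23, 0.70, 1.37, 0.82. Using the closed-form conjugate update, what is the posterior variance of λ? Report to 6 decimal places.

With a Gamma(shape α, rate β) prior on the exponential rate λ, the posterior after n observations with total T = Σxᵢ is Gamma(α+n, β+T).
Sum of observations T = 8.31 minutes; n = 9.
Posterior: Gamma(8.50+9, 17.82+8.31) = Gamma(17.50, 26.13).
Var = α/β² = 0.025631.

0.025631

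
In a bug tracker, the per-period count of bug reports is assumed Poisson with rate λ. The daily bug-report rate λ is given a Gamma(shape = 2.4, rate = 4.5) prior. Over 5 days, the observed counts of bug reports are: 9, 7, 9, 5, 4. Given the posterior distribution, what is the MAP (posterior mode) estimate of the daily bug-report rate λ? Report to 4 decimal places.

3.7263

With a Gamma(shape α, rate β) prior, the Poisson likelihood is conjugate: the posterior is Gamma(α + ΣXᵢ, β + n).
Sum of counts S = 34 over n = 5 days.
Posterior: Gamma(α+S, β+n) = Gamma(2.4+34, 4.5+5) = Gamma(36.4, 9.5).
Mode of Gamma(α,β) for α≥1 is (α−1)/β = 35.4/9.5 = 3.7263.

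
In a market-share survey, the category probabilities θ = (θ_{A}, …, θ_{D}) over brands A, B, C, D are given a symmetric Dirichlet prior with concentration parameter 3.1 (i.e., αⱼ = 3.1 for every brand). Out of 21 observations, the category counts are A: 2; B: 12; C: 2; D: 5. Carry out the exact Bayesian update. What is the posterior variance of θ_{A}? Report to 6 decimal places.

0.003761

The Dirichlet prior is conjugate to the Multinomial likelihood: each posterior αⱼ = prior αⱼ + observed count nⱼ.
Posterior concentration: (5.1, 15.1, 5.1, 8.1), total = 33.4.
Var[θ_j] = α_j(Σα−α_j)/((Σα)²(Σα+1)) = 5.1·28.3/(33.4²·34.4) = 0.003761.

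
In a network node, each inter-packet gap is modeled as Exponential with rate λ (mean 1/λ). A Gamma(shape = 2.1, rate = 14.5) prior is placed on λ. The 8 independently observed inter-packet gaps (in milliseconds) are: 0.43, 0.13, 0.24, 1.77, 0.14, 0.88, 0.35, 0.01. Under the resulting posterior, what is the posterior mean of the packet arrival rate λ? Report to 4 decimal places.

With a Gamma(shape α, rate β) prior on the exponential rate λ, the posterior after n observations with total T = Σxᵢ is Gamma(α+n, β+T).
Sum of observations T = 3.95 milliseconds; n = 8.
Posterior: Gamma(2.1+8, 14.5+3.95) = Gamma(10.1, 18.45).
Posterior mean of λ = α/β = 10.1/18.45 = 0.5474.

0.5474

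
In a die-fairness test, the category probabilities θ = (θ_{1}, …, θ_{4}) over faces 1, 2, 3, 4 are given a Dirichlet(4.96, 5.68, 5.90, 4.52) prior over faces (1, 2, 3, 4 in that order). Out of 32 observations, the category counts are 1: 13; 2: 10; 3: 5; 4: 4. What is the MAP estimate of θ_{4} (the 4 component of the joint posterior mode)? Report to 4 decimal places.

The Dirichlet prior is conjugate to the Multinomial likelihood: each posterior αⱼ = prior αⱼ + observed count nⱼ.
Posterior concentration: (17.96, 15.68, 10.90, 8.52), total = 53.06.
Joint mode component: (α_{4}−1)/(Σα−K) = 7.52/49.06 = 0.1533.

0.1533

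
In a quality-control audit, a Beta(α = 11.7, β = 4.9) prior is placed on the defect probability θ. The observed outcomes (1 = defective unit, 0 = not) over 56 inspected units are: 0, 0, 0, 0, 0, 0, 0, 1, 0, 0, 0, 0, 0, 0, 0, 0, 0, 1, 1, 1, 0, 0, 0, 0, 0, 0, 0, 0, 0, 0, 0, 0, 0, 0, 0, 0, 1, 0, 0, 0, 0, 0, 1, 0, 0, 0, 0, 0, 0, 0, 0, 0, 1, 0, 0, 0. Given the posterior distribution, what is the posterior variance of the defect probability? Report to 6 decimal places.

The Beta prior is conjugate to a Binomial/Bernoulli likelihood; the update adds successes to α and failures to β.
Posterior: Beta(α+k, β+n−k) = Beta(11.7+7, 4.9+49) = Beta(18.7, 53.9).
Var = αβ/((α+β)²(α+β+1)) = 18.7·53.9/(72.6²·73.6) = 0.002598.

0.002598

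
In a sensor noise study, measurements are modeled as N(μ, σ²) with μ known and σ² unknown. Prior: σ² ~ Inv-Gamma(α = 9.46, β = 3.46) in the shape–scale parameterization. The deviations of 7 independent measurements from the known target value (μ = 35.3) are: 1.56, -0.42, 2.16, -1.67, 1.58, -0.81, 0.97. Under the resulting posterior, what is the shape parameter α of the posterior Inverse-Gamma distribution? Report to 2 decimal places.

With known mean μ and an Inverse-Gamma(α, β) prior on σ², the Normal likelihood is conjugate: posterior is Inv-Gamma(α + n/2, β + Σ(xᵢ−μ)²/2).
Σ(xᵢ−μ)² = (1.56)² + (-0.42)² + (2.16)² + (-1.67)² + (1.58)² + (-0.81)² + (0.97)² = 14.1579.
Posterior: Inv-Gamma(9.46 + 7/2, 3.46 + 14.1579/2) = Inv-Gamma(12.96, 10.53895).
Posterior α = 12.96.

12.96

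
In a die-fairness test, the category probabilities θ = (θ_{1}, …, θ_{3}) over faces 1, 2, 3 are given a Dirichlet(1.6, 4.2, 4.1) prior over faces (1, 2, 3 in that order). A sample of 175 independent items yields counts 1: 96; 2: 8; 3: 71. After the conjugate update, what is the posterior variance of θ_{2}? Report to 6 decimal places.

The Dirichlet prior is conjugate to the Multinomial likelihood: each posterior αⱼ = prior αⱼ + observed count nⱼ.
Posterior concentration: (97.6, 12.2, 75.1), total = 184.9.
Var[θ_j] = α_j(Σα−α_j)/((Σα)²(Σα+1)) = 12.2·172.7/(184.9²·185.9) = 0.000332.

0.000332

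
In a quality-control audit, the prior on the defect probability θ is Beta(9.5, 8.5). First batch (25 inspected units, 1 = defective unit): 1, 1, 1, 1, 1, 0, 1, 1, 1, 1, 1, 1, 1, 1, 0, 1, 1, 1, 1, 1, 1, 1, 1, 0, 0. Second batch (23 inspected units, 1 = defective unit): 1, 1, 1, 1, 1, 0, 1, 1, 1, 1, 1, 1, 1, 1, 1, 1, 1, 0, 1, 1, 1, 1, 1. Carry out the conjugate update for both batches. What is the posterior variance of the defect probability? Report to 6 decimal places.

0.002559

The Beta prior is conjugate to a Binomial/Bernoulli likelihood; the update adds successes to α and failures to β.
After batch 1: Beta(9.5+21, 8.5+4) = Beta(30.5, 12.5).
After batch 2: Beta(30.5+21, 12.5+2) = Beta(51.5, 14.5).
Var = αβ/((α+β)²(α+β+1)) = 51.5·14.5/(66.0²·67.0) = 0.002559.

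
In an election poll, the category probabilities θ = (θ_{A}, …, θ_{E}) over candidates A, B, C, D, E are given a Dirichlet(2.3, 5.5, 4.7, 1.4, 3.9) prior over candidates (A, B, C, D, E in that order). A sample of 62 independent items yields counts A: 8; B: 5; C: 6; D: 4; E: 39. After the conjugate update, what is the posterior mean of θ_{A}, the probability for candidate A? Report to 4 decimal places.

The Dirichlet prior is conjugate to the Multinomial likelihood: each posterior αⱼ = prior αⱼ + observed count nⱼ.
Posterior concentration: (10.3, 10.5, 10.7, 5.4, 42.9), total = 79.8.
E[θ_{A}|data] = α_{A}/Σα = 10.3/79.8 = 0.1291.

0.1291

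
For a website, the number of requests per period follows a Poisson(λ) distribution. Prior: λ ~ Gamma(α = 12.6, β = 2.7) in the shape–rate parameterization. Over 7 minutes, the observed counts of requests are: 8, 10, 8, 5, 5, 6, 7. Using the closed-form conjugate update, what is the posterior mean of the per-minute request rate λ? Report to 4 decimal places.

With a Gamma(shape α, rate β) prior, the Poisson likelihood is conjugate: the posterior is Gamma(α + ΣXᵢ, β + n).
Sum of counts S = 49 over n = 7 minutes.
Posterior: Gamma(α+S, β+n) = Gamma(12.6+49, 2.7+7) = Gamma(61.6, 9.7).
Posterior mean = α/β = 61.6/9.7 = 6.3505.

6.3505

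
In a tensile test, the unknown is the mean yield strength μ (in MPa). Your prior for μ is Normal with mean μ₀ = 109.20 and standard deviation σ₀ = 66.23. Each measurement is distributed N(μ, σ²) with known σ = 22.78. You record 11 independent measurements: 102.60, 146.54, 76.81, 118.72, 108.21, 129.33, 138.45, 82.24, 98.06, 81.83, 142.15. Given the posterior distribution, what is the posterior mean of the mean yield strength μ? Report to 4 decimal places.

111.3352

For Normal data with known variance σ², a Normal(μ₀, σ₀²) prior on μ is conjugate. Posterior precision = 1/σ₀² + n/σ²; posterior mean is the precision-weighted average of μ₀ and x̄.
Σxᵢ = 102.60 + 146.54 + 76.81 + 118.72 + 108.21 + 129.33 + 138.45 + 82.24 + 98.06 + 81.83 + 142.15 = 1224.94, so n·x̄ = 1224.94.
σ₀² = 66.23² = 4386.4129, σ² = 22.78² = 518.9284; σ² + n·σ₀² = 518.9284 + 11·4386.4129 = 48769.4703.
Posterior mean = (μ₀/σ₀² + n·x̄/σ²)/(1/σ₀² + n/σ²) = (σ²·μ₀ + σ₀²·n·x̄)/(σ² + n·σ₀²) = (518.9284·109.20 + 4386.4129·1224.94)/48769.4703 = 5429759.599006/48769.4703 = 111.3352.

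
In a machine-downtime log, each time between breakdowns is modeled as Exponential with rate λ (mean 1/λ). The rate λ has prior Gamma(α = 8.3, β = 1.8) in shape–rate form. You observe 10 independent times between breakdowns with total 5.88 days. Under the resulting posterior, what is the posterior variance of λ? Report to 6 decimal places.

0.310262

With a Gamma(shape α, rate β) prior on the exponential rate λ, the posterior after n observations with total T = Σxᵢ is Gamma(α+n, β+T).
Posterior: Gamma(8.3+10, 1.8+5.88) = Gamma(18.3, 7.68).
Var = α/β² = 0.310262.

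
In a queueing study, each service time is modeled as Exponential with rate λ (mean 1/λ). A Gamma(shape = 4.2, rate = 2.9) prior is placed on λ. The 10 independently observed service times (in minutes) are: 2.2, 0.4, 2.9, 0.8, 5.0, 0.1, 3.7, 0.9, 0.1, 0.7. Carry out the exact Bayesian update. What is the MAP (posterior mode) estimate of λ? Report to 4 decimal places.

0.6701

With a Gamma(shape α, rate β) prior on the exponential rate λ, the posterior after n observations with total T = Σxᵢ is Gamma(α+n, β+T).
Sum of observations T = 16.8 minutes; n = 10.
Posterior: Gamma(4.2+10, 2.9+16.8) = Gamma(14.2, 19.7).
Mode = (α−1)/β = 0.6701.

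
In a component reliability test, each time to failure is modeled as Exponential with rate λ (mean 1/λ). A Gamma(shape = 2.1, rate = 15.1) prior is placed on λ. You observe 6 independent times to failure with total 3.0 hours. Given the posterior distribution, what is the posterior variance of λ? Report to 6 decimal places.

0.024725

With a Gamma(shape α, rate β) prior on the exponential rate λ, the posterior after n observations with total T = Σxᵢ is Gamma(α+n, β+T).
Posterior: Gamma(2.1+6, 15.1+3.0) = Gamma(8.1, 18.1).
Var = α/β² = 0.024725.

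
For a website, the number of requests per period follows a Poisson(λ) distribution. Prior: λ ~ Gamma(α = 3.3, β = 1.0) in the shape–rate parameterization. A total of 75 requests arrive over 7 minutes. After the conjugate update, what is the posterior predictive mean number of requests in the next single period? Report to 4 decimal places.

With a Gamma(shape α, rate β) prior, the Poisson likelihood is conjugate: the posterior is Gamma(α + ΣXᵢ, β + n).
Posterior: Gamma(α+S, β+n) = Gamma(3.3+75, 1.0+7) = Gamma(78.3, 8.0).
The predictive distribution for one future period is NegBinom with mean α/β = 9.7875.

9.7875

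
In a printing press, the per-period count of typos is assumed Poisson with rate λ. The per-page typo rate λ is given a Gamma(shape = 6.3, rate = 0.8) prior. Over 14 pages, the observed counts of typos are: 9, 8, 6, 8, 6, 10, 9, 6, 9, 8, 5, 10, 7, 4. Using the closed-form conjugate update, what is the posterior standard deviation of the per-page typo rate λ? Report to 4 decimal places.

0.7128

With a Gamma(shape α, rate β) prior, the Poisson likelihood is conjugate: the posterior is Gamma(α + ΣXᵢ, β + n).
Sum of counts S = 105 over n = 14 pages.
Posterior: Gamma(α+S, β+n) = Gamma(6.3+105, 0.8+14) = Gamma(111.3, 14.8).
SD = √α/β = √111.3/14.8 = 0.7128.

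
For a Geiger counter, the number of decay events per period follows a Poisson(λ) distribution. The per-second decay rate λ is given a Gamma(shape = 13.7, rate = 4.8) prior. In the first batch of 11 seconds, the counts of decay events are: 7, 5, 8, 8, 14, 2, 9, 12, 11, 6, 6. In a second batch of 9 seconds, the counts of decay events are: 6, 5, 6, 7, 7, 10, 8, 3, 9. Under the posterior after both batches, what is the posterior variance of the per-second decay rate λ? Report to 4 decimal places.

With a Gamma(shape α, rate β) prior, the Poisson likelihood is conjugate: the posterior is Gamma(α + ΣXᵢ, β + n).
Batch 1: sum of counts S = 88 over n = 11 seconds.
After batch 1: Gamma(α+S, β+n) = Gamma(13.7+88, 4.8+11) = Gamma(101.7, 15.8).
Batch 2: sum of counts S = 61 over n = 9 seconds.
After batch 2: Gamma(α+S, β+n) = Gamma(101.7+61, 15.8+9) = Gamma(162.7, 24.8).
Var = α/β² = 162.7/24.8² = 0.2645.

0.2645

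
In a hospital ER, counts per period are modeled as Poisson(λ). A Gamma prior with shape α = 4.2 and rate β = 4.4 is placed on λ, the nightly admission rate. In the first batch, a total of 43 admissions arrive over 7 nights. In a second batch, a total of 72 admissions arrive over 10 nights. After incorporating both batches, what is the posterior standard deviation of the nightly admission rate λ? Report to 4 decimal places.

With a Gamma(shape α, rate β) prior, the Poisson likelihood is conjugate: the posterior is Gamma(α + ΣXᵢ, β + n).
After batch 1: Gamma(α+S, β+n) = Gamma(4.2+43, 4.4+7) = Gamma(47.2, 11.4).
After batch 2: Gamma(α+S, β+n) = Gamma(47.2+72, 11.4+10) = Gamma(119.2, 21.4).
SD = √α/β = √119.2/21.4 = 0.5102.

0.5102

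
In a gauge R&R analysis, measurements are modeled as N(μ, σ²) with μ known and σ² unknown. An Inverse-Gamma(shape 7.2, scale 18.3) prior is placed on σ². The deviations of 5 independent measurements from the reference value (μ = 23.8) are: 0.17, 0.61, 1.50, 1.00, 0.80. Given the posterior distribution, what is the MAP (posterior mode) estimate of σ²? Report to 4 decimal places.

With known mean μ and an Inverse-Gamma(α, β) prior on σ², the Normal likelihood is conjugate: posterior is Inv-Gamma(α + n/2, β + Σ(xᵢ−μ)²/2).
Σ(xᵢ−μ)² = (0.17)² + (0.61)² + (1.50)² + (1.00)² + (0.80)² = 4.2910.
Posterior: Inv-Gamma(7.2 + 5/2, 18.3 + 4.2910/2) = Inv-Gamma(9.70, 20.44550).
Mode = β/(α+1) = 20.44550/10.70 = 1.9108.

1.9108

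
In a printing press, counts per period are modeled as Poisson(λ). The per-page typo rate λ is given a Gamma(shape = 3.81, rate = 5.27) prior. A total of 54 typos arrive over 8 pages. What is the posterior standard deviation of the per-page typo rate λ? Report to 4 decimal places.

0.5730

With a Gamma(shape α, rate β) prior, the Poisson likelihood is conjugate: the posterior is Gamma(α + ΣXᵢ, β + n).
Posterior: Gamma(α+S, β+n) = Gamma(3.81+54, 5.27+8) = Gamma(57.81, 13.27).
SD = √α/β = √57.81/13.27 = 0.5730.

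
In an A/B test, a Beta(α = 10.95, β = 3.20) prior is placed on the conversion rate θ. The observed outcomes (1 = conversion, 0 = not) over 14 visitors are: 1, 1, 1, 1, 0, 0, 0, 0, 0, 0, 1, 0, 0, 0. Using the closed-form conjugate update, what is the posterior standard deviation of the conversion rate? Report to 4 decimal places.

0.0918

The Beta prior is conjugate to a Binomial/Bernoulli likelihood; the update adds successes to α and failures to β.
Posterior: Beta(α+k, β+n−k) = Beta(10.95+5, 3.20+9) = Beta(15.95, 12.20).
Var = αβ/((α+β)²(α+β+1)) = 15.95·12.20/(28.15²·29.15) = 0.00842413; SD = √0.00842413 = 0.0918.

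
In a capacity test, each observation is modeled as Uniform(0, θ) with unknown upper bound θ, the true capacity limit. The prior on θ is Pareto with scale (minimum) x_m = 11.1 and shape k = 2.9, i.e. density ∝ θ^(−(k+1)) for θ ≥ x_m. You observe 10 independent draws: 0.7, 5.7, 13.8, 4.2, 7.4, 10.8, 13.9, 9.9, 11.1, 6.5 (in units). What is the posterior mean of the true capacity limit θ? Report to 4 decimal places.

15.0681

A Pareto(scale x_m, shape k) prior on the upper bound θ of Uniform(0, θ) is conjugate: posterior is Pareto(max(x_m, max xᵢ), k + n).
Sample maximum = 13.9; prior scale x_m = 11.1 → posterior scale = max = 13.9.
Posterior shape = 2.9 + 10 = 12.9.
E[θ|data] = k·x_m/(k−1) = 12.9·13.9/11.9 = 15.0681.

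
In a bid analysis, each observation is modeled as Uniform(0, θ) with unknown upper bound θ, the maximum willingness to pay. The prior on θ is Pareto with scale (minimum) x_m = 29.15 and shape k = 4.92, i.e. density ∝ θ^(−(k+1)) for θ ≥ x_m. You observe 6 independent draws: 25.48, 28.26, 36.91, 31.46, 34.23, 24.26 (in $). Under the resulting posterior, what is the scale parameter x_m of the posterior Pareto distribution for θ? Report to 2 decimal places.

A Pareto(scale x_m, shape k) prior on the upper bound θ of Uniform(0, θ) is conjugate: posterior is Pareto(max(x_m, max xᵢ), k + n).
Sample maximum = 36.91; prior scale x_m = 29.15 → posterior scale = max = 36.91.
Posterior shape = 4.92 + 6 = 10.92.
Posterior scale x_m = 36.91.

36.91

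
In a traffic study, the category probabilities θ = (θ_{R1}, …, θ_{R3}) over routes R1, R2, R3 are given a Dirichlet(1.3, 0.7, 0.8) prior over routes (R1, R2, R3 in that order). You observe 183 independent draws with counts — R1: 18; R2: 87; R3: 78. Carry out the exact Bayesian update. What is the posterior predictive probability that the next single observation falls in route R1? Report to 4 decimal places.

0.1039

The Dirichlet prior is conjugate to the Multinomial likelihood: each posterior αⱼ = prior αⱼ + observed count nⱼ.
Posterior concentration: (19.3, 87.7, 78.8), total = 185.8.
P(next = R1 | data) = α_{R1}/Σα = 0.1039.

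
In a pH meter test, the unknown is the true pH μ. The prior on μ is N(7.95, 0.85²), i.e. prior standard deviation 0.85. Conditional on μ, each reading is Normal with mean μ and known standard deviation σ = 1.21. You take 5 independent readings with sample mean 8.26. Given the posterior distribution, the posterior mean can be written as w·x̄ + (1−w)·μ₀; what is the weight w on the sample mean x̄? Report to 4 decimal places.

0.7116

For Normal data with known variance σ², a Normal(μ₀, σ₀²) prior on μ is conjugate. Posterior precision = 1/σ₀² + n/σ²; posterior mean is the precision-weighted average of μ₀ and x̄.
σ₀² = 0.85² = 0.7225, σ² = 1.21² = 1.4641. Prior precision 1/σ₀² = 1/0.7225; data precision n/σ² = 5/1.4641.
w = (n/σ²)/(1/σ₀² + n/σ²) = n·σ₀²/(σ² + n·σ₀²) = 5·0.7225/(1.4641 + 5·0.7225) = 3.6125/5.0766 = 0.7116.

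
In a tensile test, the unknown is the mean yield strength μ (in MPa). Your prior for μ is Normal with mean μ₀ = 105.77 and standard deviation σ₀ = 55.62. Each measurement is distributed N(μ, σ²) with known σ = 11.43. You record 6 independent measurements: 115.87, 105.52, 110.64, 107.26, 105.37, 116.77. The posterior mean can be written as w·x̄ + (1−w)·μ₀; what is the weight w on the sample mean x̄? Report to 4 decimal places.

For Normal data with known variance σ², a Normal(μ₀, σ₀²) prior on μ is conjugate. Posterior precision = 1/σ₀² + n/σ²; posterior mean is the precision-weighted average of μ₀ and x̄.
σ₀² = 55.62² = 3093.5844, σ² = 11.43² = 130.6449. Prior precision 1/σ₀² = 1/3093.5844; data precision n/σ² = 6/130.6449.
w = (n/σ²)/(1/σ₀² + n/σ²) = n·σ₀²/(σ² + n·σ₀²) = 6·3093.5844/(130.6449 + 6·3093.5844) = 18561.5064/18692.1513 = 0.9930.

0.9930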